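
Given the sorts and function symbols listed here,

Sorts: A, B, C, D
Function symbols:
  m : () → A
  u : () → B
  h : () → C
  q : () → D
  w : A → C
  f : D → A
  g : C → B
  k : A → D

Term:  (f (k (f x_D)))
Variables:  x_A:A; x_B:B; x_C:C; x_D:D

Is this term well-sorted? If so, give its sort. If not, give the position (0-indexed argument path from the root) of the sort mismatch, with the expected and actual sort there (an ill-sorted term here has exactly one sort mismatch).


      x_D : D
    (f x_D) : A
  (k (f x_D)) : D
(f (k (f x_D))) : A

well-sorted; sort = A


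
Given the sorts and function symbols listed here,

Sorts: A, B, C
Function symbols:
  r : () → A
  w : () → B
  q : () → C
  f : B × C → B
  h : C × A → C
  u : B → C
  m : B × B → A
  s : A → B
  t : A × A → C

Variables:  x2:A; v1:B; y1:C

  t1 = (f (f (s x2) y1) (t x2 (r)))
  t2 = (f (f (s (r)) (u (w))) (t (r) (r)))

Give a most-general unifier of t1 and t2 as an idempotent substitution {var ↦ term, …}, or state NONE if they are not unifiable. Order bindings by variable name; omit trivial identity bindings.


{x2 ↦ (r), y1 ↦ (u (w))}


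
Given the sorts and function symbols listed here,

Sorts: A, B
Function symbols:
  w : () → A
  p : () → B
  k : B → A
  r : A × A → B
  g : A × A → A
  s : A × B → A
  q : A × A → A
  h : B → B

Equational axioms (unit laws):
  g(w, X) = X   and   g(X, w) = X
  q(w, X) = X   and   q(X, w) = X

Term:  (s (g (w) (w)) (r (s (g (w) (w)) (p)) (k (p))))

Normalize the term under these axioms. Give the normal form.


1. (s (g (w) (w)) (r (s (g (w) (w)) (p)) (k (p))))  →  (s (w) (r (s (g (w) (w)) (p)) (k (p))))
2. (s (w) (r (s (g (w) (w)) (p)) (k (p))))  →  (s (w) (r (s (w) (p)) (k (p))))

normal form = (s (w) (r (s (w) (p)) (k (p))))


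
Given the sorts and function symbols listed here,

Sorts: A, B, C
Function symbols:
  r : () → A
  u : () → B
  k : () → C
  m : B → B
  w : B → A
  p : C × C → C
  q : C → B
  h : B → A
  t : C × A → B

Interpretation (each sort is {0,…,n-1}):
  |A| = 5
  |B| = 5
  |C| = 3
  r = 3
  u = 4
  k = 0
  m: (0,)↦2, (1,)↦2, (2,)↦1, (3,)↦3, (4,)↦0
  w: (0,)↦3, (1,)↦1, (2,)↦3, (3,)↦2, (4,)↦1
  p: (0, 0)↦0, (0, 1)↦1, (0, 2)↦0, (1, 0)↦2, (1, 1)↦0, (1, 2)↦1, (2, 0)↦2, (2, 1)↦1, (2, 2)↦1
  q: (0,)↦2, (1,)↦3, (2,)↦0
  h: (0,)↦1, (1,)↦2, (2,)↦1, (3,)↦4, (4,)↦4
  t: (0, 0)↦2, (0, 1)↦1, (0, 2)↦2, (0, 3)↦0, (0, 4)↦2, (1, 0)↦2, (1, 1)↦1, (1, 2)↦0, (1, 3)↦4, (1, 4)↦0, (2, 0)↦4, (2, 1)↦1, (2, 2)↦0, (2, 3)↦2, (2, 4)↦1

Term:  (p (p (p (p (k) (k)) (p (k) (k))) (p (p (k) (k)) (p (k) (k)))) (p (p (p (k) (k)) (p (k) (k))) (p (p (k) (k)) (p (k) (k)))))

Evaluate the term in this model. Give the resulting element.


value = 0

  k = 0
  k = 0
  (p (k) (k)) = p(0, 0) = 0
  k = 0
  k = 0
  (p (k) (k)) = p(0, 0) = 0
  (p (p (k) (k)) (p (k) (k))) = p(0, 0) = 0
  k = 0
  k = 0
  (p (k) (k)) = p(0, 0) = 0
  k = 0
  k = 0
  (p (k) (k)) = p(0, 0) = 0
  (p (p (k) (k)) (p (k) (k))) = p(0, 0) = 0
  (p (p (p (k) (k)) (p (k) (k))) (p (p (k) (k)) (p (k) (k)))) = p(0, 0) = 0
  k = 0
  k = 0
  (p (k) (k)) = p(0, 0) = 0
  k = 0
  k = 0
  (p (k) (k)) = p(0, 0) = 0
  (p (p (k) (k)) (p (k) (k))) = p(0, 0) = 0
  k = 0
  k = 0
  (p (k) (k)) = p(0, 0) = 0
  k = 0
  k = 0
  (p (k) (k)) = p(0, 0) = 0
  (p (p (k) (k)) (p (k) (k))) = p(0, 0) = 0
  (p (p (p (k) (k)) (p (k) (k))) (p (p (k) (k)) (p (k) (k)))) = p(0, 0) = 0
  (p (p (p (p (k) (k)) (p (k) (k))) (p (p (k) (k)) (p (k) (k)))) (p (p (p (k) (k)) (p (k) (k))) (p (p (k) (k)) (p (k) (k))))) = p(0, 0) = 0


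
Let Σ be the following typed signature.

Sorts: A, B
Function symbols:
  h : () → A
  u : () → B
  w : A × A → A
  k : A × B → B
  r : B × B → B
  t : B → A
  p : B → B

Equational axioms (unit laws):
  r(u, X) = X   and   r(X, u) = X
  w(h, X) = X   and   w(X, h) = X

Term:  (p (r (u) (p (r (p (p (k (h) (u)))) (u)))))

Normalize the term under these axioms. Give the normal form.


normal form = (p (p (p (p (k (h) (u))))))

1. (p (r (u) (p (r (p (p (k (h) (u)))) (u)))))  →  (p (p (r (p (p (k (h) (u)))) (u))))
2. (p (p (r (p (p (k (h) (u)))) (u))))  →  (p (p (p (p (k (h) (u))))))


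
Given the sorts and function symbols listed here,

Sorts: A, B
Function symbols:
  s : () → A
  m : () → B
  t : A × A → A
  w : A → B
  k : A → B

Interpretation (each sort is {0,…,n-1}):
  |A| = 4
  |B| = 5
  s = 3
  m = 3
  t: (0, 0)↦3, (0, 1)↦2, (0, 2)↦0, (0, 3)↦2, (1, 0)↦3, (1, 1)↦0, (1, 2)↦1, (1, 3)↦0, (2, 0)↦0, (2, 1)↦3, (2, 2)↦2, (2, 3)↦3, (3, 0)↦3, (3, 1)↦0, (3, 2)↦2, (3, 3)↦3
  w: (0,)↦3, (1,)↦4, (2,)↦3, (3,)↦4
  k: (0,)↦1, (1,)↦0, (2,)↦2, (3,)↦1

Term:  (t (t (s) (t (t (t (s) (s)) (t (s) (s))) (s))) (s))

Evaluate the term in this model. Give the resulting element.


value = 3

  s = 3
  s = 3
  s = 3
  (t (s) (s)) = t(3, 3) = 3
  s = 3
  s = 3
  (t (s) (s)) = t(3, 3) = 3
  (t (t (s) (s)) (t (s) (s))) = t(3, 3) = 3
  s = 3
  (t (t (t (s) (s)) (t (s) (s))) (s)) = t(3, 3) = 3
  (t (s) (t (t (t (s) (s)) (t (s) (s))) (s))) = t(3, 3) = 3
  s = 3
  (t (t (s) (t (t (t (s) (s)) (t (s) (s))) (s))) (s)) = t(3, 3) = 3


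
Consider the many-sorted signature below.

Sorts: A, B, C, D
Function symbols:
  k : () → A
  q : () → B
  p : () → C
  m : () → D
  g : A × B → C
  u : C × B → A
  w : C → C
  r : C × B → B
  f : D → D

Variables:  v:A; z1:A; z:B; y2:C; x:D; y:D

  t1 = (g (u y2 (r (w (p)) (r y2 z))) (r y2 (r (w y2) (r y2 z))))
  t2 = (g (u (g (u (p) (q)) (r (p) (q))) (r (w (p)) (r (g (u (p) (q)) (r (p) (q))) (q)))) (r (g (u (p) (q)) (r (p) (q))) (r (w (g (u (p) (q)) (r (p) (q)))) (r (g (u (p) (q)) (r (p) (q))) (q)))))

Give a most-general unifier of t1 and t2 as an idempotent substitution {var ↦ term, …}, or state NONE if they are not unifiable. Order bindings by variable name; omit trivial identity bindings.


{y2 ↦ (g (u (p) (q)) (r (p) (q))), z ↦ (q)}


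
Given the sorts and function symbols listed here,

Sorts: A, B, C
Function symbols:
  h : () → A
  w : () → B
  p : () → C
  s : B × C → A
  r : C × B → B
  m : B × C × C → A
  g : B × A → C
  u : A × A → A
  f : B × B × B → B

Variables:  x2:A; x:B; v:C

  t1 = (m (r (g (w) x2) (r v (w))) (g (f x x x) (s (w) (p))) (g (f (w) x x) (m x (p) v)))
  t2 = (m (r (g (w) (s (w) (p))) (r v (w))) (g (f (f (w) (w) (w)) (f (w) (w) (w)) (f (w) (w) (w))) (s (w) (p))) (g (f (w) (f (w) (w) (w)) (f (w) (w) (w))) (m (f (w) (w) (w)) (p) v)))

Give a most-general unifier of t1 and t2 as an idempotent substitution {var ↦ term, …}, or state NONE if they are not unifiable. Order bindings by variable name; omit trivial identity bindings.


{x ↦ (f (w) (w) (w)), x2 ↦ (s (w) (p))}


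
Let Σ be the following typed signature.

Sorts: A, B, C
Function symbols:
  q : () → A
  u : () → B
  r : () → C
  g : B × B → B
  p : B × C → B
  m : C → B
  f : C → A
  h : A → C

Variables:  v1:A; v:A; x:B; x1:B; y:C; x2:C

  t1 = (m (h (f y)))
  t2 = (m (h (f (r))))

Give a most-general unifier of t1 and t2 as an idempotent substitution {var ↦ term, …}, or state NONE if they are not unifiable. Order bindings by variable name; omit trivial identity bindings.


{y ↦ (r)}


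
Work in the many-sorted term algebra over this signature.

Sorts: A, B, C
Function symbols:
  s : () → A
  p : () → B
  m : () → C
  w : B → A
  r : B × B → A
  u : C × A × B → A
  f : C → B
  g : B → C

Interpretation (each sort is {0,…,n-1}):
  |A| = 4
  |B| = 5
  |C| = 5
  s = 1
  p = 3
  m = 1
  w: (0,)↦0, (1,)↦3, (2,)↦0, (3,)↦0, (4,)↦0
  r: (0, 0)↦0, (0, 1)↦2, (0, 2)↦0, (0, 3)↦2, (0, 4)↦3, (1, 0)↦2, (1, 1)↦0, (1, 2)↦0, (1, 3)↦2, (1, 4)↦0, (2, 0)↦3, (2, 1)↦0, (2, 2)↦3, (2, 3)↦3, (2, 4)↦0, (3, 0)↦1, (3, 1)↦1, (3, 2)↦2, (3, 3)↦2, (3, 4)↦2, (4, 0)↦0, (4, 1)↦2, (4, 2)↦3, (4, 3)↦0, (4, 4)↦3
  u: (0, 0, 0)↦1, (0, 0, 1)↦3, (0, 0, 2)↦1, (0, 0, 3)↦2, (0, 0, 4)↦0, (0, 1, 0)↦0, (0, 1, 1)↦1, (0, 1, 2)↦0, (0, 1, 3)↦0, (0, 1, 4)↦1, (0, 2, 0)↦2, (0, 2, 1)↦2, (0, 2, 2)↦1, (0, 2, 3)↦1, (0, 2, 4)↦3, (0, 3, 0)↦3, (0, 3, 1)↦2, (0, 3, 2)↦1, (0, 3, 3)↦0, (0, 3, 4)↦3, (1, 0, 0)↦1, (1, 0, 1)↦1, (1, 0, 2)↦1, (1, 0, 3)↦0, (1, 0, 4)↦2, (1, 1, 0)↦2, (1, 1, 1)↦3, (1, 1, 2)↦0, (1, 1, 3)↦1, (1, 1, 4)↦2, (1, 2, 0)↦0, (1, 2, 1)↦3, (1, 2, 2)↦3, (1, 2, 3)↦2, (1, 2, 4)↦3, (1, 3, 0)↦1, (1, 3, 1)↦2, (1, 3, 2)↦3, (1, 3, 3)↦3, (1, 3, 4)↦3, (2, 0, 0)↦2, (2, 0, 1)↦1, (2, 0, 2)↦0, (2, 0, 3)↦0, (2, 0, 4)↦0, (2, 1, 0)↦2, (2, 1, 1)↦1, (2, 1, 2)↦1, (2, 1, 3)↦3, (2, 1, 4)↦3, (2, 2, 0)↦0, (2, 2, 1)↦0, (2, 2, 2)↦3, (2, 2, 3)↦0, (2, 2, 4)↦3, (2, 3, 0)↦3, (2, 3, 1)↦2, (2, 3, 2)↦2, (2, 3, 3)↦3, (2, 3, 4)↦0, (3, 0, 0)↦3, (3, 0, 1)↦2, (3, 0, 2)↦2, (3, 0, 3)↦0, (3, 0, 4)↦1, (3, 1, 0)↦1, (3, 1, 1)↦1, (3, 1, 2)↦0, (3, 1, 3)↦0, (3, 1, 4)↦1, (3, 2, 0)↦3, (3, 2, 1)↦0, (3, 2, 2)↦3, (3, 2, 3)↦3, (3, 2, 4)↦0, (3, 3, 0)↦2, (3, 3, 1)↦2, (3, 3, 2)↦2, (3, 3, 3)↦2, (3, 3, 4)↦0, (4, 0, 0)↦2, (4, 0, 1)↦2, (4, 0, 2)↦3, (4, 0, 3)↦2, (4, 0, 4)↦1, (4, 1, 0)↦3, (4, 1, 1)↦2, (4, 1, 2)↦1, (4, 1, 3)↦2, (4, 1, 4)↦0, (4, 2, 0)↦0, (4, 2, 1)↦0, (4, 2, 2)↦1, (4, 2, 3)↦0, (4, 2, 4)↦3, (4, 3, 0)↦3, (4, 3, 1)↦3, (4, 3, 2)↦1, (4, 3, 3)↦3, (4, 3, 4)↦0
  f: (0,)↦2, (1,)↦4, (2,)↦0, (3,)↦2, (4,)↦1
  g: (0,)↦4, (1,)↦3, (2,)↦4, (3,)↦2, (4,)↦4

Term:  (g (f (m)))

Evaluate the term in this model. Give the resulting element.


  m = 1
  (f (m)) = f(1,) = 4
  (g (f (m))) = g(4,) = 4

value = 4


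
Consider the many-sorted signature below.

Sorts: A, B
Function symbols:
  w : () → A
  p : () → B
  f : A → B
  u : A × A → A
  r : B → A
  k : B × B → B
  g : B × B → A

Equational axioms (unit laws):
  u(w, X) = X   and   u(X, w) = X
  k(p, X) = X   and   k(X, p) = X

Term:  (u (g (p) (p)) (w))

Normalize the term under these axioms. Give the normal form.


normal form = (g (p) (p))

1. (u (g (p) (p)) (w))  →  (g (p) (p))


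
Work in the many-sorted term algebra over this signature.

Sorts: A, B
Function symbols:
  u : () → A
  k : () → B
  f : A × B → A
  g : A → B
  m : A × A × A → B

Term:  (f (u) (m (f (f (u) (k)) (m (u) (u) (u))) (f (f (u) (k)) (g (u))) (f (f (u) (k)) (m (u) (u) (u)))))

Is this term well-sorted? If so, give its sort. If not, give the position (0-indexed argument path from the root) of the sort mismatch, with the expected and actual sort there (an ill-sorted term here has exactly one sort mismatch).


well-sorted; sort = A

  (u) : A
        (u) : A
        (k) : B
      (f (u) (k)) : A
        (u) : A
        (u) : A
        (u) : A
      (m (u) (u) (u)) : B
    (f (f (u) (k)) (m (u) (u) (u))) : A
        (u) : A
        (k) : B
      (f (u) (k)) : A
        (u) : A
      (g (u)) : B
    (f (f (u) (k)) (g (u))) : A
        (u) : A
        (k) : B
      (f (u) (k)) : A
        (u) : A
        (u) : A
        (u) : A
      (m (u) (u) (u)) : B
    (f (f (u) (k)) (m (u) (u) (u))) : A
  (m (f (f (u) (k)) (m (u) (u) (u))) (f (f (u) (k)) (g (u))) (f (f (u) (k)) (m (u) (u) (u)))) : B
(f (u) (m (f (f (u) (k)) (m (u) (u) (u))) (f (f (u) (k)) (g (u))) (f (f (u) (k)) (m (u) (u) (u))))) : A


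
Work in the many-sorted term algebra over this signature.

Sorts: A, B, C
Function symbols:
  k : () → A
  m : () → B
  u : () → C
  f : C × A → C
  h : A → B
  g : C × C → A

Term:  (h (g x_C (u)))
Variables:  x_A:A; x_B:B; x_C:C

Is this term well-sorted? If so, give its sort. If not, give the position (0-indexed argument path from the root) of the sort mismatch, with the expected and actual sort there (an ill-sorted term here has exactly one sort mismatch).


    x_C : C
    (u) : C
  (g x_C (u)) : A
(h (g x_C (u))) : B

well-sorted; sort = B


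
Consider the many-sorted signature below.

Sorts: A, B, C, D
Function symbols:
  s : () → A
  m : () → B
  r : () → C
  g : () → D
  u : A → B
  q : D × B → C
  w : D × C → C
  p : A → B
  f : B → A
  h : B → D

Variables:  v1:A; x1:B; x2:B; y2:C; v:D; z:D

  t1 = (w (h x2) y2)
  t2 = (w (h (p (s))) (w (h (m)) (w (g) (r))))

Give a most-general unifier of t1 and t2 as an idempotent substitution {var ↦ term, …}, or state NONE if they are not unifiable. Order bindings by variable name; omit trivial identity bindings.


{x2 ↦ (p (s)), y2 ↦ (w (h (m)) (w (g) (r)))}


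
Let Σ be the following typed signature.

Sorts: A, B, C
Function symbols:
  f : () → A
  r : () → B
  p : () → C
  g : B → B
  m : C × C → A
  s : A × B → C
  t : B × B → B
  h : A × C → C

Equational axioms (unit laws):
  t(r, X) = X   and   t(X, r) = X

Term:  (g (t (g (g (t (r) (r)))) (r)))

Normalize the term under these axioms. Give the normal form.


1. (g (t (g (g (t (r) (r)))) (r)))  →  (g (g (g (t (r) (r)))))
2. (g (g (g (t (r) (r)))))  →  (g (g (g (r))))

normal form = (g (g (g (r))))


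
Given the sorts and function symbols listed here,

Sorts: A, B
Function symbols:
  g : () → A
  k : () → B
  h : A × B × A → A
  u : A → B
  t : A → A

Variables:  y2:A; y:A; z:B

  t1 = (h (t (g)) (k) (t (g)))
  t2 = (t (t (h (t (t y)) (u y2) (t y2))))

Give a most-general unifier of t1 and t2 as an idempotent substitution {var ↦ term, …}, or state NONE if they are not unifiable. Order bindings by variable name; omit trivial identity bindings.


NONE (not unifiable)

head clash or occurs-check failure — not unifiable


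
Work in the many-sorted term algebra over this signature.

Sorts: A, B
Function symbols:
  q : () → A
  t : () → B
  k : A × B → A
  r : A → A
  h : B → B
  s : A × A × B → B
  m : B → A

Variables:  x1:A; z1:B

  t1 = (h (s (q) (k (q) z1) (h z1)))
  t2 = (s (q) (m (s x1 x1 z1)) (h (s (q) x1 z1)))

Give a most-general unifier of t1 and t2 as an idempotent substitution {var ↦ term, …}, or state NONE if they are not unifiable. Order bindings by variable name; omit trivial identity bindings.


head clash or occurs-check failure — not unifiable

NONE (not unifiable)


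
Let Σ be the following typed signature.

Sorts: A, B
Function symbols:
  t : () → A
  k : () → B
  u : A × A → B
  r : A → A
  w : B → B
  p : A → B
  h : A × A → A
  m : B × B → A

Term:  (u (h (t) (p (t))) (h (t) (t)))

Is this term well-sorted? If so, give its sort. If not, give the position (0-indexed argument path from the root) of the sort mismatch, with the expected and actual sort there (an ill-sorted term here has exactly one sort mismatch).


    (t) : A
      (t) : A
    (p (t)) : B
  (h (t) (p (t))) : ✗ arg 1 at [0, 1] has sort B, expected A
    (t) : A
    (t) : A
  (h (t) (t)) : A

ill-sorted at position [0, 1]: expected A, got B


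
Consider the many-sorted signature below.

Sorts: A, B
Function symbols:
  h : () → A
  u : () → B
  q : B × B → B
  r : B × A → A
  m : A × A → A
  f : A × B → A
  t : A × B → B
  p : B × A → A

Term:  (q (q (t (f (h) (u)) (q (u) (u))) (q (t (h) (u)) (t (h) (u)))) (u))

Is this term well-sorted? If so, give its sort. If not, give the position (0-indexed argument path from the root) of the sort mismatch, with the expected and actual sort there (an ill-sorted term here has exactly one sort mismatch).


well-sorted; sort = B

        (h) : A
        (u) : B
      (f (h) (u)) : A
        (u) : B
        (u) : B
      (q (u) (u)) : B
    (t (f (h) (u)) (q (u) (u))) : B
        (h) : A
        (u) : B
      (t (h) (u)) : B
        (h) : A
        (u) : B
      (t (h) (u)) : B
    (q (t (h) (u)) (t (h) (u))) : B
  (q (t (f (h) (u)) (q (u) (u))) (q (t (h) (u)) (t (h) (u)))) : B
  (u) : B
(q (q (t (f (h) (u)) (q (u) (u))) (q (t (h) (u)) (t (h) (u)))) (u)) : B


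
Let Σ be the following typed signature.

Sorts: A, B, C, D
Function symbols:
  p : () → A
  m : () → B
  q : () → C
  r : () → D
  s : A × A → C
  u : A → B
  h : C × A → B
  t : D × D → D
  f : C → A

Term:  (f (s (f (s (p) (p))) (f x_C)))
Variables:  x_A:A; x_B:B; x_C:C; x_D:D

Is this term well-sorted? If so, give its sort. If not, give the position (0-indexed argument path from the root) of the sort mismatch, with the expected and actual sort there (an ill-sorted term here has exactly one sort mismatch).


well-sorted; sort = A

        (p) : A
        (p) : A
      (s (p) (p)) : C
    (f (s (p) (p))) : A
      x_C : C
    (f x_C) : A
  (s (f (s (p) (p))) (f x_C)) : C
(f (s (f (s (p) (p))) (f x_C))) : A


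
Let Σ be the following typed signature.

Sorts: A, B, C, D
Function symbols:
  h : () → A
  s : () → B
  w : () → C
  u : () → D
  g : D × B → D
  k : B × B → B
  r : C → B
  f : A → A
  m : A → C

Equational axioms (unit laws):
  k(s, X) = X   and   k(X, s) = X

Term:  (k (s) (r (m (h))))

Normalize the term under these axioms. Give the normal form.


normal form = (r (m (h)))

1. (k (s) (r (m (h))))  →  (r (m (h)))


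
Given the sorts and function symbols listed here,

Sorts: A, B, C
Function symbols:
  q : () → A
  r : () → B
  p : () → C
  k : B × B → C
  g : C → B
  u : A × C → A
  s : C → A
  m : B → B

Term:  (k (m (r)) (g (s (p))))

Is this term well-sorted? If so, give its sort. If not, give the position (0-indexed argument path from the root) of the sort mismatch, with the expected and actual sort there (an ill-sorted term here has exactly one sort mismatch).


ill-sorted at position [1, 0]: expected C, got A

    (r) : B
  (m (r)) : B
      (p) : C
    (s (p)) : A
  (g (s (p))) : ✗ arg 0 at [1, 0] has sort A, expected C


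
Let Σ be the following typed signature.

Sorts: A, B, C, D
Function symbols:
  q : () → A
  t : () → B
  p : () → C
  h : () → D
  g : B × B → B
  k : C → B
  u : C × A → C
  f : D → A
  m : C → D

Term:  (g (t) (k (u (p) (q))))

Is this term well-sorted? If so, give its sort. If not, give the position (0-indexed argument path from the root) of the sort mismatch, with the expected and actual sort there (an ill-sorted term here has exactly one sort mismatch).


well-sorted; sort = B

  (t) : B
      (p) : C
      (q) : A
    (u (p) (q)) : C
  (k (u (p) (q))) : B
(g (t) (k (u (p) (q)))) : B


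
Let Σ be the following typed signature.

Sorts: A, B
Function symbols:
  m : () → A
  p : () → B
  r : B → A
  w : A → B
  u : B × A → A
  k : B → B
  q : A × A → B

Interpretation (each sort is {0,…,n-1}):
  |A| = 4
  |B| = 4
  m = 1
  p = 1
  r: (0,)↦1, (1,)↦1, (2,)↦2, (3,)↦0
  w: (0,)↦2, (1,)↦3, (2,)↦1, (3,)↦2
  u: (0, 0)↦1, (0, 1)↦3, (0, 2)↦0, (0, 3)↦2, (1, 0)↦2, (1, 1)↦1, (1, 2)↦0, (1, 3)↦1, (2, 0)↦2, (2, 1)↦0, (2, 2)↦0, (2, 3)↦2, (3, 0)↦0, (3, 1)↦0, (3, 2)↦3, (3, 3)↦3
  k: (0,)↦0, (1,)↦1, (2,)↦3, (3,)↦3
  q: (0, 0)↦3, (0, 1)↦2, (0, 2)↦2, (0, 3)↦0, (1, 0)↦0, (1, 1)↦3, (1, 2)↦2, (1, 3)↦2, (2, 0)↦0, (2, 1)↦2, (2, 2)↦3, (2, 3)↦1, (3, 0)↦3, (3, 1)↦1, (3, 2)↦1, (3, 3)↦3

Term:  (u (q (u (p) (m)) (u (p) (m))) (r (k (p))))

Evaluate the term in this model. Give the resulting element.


  p = 1
  m = 1
  (u (p) (m)) = u(1, 1) = 1
  p = 1
  m = 1
  (u (p) (m)) = u(1, 1) = 1
  (q (u (p) (m)) (u (p) (m))) = q(1, 1) = 3
  p = 1
  (k (p)) = k(1,) = 1
  (r (k (p))) = r(1,) = 1
  (u (q (u (p) (m)) (u (p) (m))) (r (k (p)))) = u(3, 1) = 0

value = 0


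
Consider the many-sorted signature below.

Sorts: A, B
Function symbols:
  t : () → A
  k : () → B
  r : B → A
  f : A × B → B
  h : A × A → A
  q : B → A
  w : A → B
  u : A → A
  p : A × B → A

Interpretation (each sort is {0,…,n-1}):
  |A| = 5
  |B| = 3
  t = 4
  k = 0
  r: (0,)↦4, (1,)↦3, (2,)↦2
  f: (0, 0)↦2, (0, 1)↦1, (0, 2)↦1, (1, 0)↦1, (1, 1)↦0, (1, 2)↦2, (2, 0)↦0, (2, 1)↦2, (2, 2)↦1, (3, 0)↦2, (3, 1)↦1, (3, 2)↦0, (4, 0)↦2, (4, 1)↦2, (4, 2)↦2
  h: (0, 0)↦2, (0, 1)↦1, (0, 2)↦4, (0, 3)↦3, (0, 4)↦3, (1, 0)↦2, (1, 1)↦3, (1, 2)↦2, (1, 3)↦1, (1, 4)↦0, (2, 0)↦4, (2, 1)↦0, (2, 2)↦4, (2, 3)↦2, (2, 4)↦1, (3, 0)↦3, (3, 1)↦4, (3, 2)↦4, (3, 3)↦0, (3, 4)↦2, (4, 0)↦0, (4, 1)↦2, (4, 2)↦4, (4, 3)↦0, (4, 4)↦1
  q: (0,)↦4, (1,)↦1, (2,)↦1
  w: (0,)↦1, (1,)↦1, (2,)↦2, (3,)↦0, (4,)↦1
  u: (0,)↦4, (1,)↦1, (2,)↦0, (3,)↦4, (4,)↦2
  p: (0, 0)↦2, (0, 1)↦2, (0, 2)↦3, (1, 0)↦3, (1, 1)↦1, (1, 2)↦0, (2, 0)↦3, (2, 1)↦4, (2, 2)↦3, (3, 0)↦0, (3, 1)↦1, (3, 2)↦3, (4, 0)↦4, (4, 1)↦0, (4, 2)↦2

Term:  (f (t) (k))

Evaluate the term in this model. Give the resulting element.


  t = 4
  k = 0
  (f (t) (k)) = f(4, 0) = 2

value = 2


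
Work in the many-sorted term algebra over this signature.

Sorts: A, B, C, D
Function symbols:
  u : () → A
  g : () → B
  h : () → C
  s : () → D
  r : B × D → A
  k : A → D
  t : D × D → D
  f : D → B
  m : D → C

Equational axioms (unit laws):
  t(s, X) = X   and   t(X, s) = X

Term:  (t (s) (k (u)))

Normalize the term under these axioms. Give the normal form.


1. (t (s) (k (u)))  →  (k (u))

normal form = (k (u))


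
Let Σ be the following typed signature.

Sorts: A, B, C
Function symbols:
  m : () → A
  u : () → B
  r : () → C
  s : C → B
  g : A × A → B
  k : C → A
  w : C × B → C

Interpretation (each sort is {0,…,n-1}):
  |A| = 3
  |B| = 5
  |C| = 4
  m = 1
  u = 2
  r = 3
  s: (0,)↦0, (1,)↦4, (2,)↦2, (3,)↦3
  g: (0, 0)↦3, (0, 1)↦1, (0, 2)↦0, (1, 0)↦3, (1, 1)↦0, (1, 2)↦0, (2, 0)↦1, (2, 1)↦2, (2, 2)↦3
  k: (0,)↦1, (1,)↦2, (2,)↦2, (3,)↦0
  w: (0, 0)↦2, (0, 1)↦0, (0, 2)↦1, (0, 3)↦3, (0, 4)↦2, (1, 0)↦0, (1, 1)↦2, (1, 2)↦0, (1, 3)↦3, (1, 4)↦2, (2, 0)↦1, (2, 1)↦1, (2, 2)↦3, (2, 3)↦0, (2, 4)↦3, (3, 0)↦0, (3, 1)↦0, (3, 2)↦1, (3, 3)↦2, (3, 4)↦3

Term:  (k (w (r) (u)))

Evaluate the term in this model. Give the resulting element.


  r = 3
  u = 2
  (w (r) (u)) = w(3, 2) = 1
  (k (w (r) (u))) = k(1,) = 2

value = 2


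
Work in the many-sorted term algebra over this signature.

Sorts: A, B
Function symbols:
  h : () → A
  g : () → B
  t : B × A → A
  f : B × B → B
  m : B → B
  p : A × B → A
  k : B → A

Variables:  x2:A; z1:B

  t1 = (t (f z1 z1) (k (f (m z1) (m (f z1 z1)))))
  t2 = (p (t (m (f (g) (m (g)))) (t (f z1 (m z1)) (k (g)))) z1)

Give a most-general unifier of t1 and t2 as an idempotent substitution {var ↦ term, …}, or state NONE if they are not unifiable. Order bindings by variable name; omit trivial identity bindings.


NONE (not unifiable)

head clash or occurs-check failure — not unifiable


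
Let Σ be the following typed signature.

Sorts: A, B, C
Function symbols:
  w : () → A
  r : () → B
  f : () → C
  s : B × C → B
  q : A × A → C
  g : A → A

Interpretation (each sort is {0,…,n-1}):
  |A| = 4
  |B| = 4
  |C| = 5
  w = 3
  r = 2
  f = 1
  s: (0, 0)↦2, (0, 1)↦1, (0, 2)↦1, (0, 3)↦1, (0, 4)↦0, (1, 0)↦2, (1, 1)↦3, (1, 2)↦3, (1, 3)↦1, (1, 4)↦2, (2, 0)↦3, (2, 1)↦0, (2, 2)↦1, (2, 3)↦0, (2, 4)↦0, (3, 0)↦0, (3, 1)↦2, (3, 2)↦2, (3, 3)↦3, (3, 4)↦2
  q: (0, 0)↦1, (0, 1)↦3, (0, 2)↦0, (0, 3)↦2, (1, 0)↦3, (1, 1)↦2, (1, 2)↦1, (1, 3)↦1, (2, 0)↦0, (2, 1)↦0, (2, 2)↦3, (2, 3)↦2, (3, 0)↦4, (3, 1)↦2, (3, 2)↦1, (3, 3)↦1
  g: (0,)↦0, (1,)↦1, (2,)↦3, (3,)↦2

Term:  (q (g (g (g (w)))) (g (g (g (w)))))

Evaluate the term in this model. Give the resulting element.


  w = 3
  (g (w)) = g(3,) = 2
  (g (g (w))) = g(2,) = 3
  (g (g (g (w)))) = g(3,) = 2
  w = 3
  (g (w)) = g(3,) = 2
  (g (g (w))) = g(2,) = 3
  (g (g (g (w)))) = g(3,) = 2
  (q (g (g (g (w)))) (g (g (g (w))))) = q(2, 2) = 3

value = 3


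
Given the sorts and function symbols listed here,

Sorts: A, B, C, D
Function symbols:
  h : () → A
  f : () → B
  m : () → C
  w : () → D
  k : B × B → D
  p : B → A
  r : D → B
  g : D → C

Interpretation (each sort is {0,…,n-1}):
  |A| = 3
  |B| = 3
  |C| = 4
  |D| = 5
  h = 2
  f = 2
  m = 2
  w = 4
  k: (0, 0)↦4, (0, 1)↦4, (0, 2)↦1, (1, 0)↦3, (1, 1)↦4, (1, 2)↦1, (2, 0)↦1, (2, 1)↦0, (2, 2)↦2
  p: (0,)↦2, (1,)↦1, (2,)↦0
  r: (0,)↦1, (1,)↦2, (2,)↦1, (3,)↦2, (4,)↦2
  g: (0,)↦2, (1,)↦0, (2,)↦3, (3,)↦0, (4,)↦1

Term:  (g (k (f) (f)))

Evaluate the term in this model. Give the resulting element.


value = 3

  f = 2
  f = 2
  (k (f) (f)) = k(2, 2) = 2
  (g (k (f) (f))) = g(2,) = 3


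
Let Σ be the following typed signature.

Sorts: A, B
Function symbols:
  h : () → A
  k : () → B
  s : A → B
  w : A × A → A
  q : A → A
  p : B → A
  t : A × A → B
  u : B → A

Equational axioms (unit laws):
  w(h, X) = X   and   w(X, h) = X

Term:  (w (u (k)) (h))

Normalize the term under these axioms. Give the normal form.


normal form = (u (k))

1. (w (u (k)) (h))  →  (u (k))


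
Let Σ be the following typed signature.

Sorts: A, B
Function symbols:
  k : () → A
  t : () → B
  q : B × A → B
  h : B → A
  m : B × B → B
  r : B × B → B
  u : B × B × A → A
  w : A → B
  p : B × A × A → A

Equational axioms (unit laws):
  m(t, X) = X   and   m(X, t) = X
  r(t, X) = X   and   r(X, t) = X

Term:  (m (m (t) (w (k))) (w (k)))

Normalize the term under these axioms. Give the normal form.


normal form = (m (w (k)) (w (k)))

1. (m (m (t) (w (k))) (w (k)))  →  (m (w (k)) (w (k)))


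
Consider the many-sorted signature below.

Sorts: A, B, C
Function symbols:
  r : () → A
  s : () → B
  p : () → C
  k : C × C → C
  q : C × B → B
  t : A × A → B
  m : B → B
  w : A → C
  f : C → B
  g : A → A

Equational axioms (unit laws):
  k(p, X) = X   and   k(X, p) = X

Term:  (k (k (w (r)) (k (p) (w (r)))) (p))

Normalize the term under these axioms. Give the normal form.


1. (k (k (w (r)) (k (p) (w (r)))) (p))  →  (k (w (r)) (k (p) (w (r))))
2. (k (w (r)) (k (p) (w (r))))  →  (k (w (r)) (w (r)))

normal form = (k (w (r)) (w (r)))


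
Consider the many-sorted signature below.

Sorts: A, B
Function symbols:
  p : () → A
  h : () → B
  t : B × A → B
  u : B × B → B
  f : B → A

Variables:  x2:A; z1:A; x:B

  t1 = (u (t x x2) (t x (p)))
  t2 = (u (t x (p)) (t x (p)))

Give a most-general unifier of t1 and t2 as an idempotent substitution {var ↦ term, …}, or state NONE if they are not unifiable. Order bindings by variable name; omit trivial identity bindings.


{x2 ↦ (p)}


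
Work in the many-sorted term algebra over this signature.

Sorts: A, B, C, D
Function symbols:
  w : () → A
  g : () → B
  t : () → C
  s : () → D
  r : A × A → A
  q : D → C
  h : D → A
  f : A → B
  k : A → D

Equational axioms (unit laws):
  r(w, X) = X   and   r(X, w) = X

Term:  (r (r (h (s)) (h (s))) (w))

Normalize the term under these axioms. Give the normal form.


1. (r (r (h (s)) (h (s))) (w))  →  (r (h (s)) (h (s)))

normal form = (r (h (s)) (h (s)))


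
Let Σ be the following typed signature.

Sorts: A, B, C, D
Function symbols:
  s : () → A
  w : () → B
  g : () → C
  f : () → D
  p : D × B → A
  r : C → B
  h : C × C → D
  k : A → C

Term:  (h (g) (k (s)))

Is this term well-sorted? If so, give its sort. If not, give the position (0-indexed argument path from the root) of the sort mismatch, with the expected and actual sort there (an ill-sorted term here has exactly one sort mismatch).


well-sorted; sort = D

  (g) : C
    (s) : A
  (k (s)) : C
(h (g) (k (s))) : D


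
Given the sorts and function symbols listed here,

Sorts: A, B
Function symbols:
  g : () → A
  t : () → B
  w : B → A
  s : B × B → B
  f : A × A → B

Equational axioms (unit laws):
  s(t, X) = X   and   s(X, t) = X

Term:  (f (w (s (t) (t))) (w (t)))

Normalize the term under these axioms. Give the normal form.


normal form = (f (w (t)) (w (t)))

1. (f (w (s (t) (t))) (w (t)))  →  (f (w (t)) (w (t)))


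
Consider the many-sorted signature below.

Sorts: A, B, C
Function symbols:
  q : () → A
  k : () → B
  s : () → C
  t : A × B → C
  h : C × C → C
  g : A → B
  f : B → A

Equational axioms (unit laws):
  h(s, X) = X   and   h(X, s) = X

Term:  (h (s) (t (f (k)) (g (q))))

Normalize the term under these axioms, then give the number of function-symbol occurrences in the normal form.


size = 5

1. (h (s) (t (f (k)) (g (q))))  →  (t (f (k)) (g (q)))
normal form: (t (f (k)) (g (q)))


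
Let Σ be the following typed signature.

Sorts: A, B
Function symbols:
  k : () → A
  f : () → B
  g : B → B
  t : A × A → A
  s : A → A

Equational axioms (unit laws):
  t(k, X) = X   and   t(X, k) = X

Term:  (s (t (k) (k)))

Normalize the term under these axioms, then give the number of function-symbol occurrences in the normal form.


size = 2

1. (s (t (k) (k)))  →  (s (k))
normal form: (s (k))


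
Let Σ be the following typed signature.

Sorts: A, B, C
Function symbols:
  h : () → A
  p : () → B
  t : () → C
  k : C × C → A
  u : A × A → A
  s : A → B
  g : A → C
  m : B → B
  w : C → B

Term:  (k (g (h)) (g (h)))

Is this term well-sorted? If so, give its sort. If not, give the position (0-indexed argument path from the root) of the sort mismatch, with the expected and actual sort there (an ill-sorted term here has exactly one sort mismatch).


well-sorted; sort = A

    (h) : A
  (g (h)) : C
    (h) : A
  (g (h)) : C
(k (g (h)) (g (h))) : A


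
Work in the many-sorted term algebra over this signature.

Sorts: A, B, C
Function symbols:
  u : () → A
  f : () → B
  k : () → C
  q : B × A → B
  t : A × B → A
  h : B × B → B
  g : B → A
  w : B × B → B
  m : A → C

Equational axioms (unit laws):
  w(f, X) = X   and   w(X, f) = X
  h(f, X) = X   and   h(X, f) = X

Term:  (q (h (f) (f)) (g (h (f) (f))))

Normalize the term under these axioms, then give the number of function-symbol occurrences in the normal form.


size = 4

1. (q (h (f) (f)) (g (h (f) (f))))  →  (q (f) (g (h (f) (f))))
2. (q (f) (g (h (f) (f))))  →  (q (f) (g (f)))
normal form: (q (f) (g (f)))


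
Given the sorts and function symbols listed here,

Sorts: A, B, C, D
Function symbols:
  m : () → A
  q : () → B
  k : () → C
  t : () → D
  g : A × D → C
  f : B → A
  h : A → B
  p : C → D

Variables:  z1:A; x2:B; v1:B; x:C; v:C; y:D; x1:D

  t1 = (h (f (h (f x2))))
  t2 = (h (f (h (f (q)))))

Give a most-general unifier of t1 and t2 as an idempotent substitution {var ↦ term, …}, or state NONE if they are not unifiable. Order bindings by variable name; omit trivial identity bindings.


{x2 ↦ (q)}


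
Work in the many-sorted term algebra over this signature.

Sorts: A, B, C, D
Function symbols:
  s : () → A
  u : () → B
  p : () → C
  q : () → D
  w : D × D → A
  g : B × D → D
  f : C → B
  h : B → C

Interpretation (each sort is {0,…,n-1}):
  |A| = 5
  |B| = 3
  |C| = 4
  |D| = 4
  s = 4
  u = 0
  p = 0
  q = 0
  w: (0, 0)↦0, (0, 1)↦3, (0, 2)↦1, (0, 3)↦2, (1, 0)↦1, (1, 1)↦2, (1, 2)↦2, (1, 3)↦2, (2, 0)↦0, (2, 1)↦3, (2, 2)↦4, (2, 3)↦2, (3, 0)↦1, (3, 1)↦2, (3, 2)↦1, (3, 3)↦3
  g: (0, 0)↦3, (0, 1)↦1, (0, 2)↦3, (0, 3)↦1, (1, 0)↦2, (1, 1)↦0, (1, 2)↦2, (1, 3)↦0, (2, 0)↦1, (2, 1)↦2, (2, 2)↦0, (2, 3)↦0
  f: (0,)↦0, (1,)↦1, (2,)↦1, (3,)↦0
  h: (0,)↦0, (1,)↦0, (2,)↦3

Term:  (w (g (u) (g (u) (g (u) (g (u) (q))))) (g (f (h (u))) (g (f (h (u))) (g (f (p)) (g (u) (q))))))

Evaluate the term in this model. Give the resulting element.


  u = 0
  u = 0
  u = 0
  u = 0
  q = 0
  (g (u) (q)) = g(0, 0) = 3
  (g (u) (g (u) (q))) = g(0, 3) = 1
  (g (u) (g (u) (g (u) (q)))) = g(0, 1) = 1
  (g (u) (g (u) (g (u) (g (u) (q))))) = g(0, 1) = 1
  u = 0
  (h (u)) = h(0,) = 0
  (f (h (u))) = f(0,) = 0
  u = 0
  (h (u)) = h(0,) = 0
  (f (h (u))) = f(0,) = 0
  p = 0
  (f (p)) = f(0,) = 0
  u = 0
  q = 0
  (g (u) (q)) = g(0, 0) = 3
  (g (f (p)) (g (u) (q))) = g(0, 3) = 1
  (g (f (h (u))) (g (f (p)) (g (u) (q)))) = g(0, 1) = 1
  (g (f (h (u))) (g (f (h (u))) (g (f (p)) (g (u) (q))))) = g(0, 1) = 1
  (w (g (u) (g (u) (g (u) (g (u) (q))))) (g (f (h (u))) (g (f (h (u))) (g (f (p)) (g (u) (q)))))) = w(1, 1) = 2

value = 2


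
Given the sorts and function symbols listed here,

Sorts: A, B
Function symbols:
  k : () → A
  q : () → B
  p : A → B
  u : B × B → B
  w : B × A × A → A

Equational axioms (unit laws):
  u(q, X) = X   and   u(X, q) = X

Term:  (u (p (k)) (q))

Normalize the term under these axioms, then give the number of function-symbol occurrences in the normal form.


size = 2

1. (u (p (k)) (q))  →  (p (k))
normal form: (p (k))


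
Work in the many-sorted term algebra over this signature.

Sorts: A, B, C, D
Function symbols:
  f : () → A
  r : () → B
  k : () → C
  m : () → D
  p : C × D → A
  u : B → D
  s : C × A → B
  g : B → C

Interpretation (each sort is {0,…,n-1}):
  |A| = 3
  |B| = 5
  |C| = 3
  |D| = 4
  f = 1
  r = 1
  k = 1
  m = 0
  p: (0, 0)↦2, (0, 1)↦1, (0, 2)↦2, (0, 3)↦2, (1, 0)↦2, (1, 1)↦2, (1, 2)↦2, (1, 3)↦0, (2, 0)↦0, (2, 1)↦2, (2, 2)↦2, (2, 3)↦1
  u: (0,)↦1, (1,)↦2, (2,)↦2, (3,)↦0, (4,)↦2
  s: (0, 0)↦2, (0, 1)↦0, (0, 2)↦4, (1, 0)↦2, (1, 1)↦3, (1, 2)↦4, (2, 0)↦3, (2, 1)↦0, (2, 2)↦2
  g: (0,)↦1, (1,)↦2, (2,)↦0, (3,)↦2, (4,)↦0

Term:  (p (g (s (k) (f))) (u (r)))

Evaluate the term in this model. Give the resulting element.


  k = 1
  f = 1
  (s (k) (f)) = s(1, 1) = 3
  (g (s (k) (f))) = g(3,) = 2
  r = 1
  (u (r)) = u(1,) = 2
  (p (g (s (k) (f))) (u (r))) = p(2, 2) = 2

value = 2


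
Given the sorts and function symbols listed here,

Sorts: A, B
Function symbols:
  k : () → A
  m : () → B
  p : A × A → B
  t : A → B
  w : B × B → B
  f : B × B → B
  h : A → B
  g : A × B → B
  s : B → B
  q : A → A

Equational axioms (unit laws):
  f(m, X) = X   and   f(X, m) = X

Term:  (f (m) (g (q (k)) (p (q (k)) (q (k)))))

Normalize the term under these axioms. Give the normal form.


1. (f (m) (g (q (k)) (p (q (k)) (q (k)))))  →  (g (q (k)) (p (q (k)) (q (k))))

normal form = (g (q (k)) (p (q (k)) (q (k))))


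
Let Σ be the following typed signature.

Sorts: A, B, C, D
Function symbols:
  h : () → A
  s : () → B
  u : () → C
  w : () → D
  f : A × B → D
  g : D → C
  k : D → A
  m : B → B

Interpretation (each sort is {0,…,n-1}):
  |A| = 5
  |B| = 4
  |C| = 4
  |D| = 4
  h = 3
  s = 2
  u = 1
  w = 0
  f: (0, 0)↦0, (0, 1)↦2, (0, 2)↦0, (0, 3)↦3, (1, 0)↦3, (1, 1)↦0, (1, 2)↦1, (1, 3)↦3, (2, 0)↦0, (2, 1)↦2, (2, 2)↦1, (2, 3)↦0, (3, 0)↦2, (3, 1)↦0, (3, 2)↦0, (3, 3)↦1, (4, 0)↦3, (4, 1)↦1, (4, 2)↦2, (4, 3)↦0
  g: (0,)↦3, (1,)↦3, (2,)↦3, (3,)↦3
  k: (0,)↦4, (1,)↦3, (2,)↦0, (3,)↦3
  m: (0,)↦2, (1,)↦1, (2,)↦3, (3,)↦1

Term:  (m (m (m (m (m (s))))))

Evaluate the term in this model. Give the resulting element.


value = 1

  s = 2
  (m (s)) = m(2,) = 3
  (m (m (s))) = m(3,) = 1
  (m (m (m (s)))) = m(1,) = 1
  (m (m (m (m (s))))) = m(1,) = 1
  (m (m (m (m (m (s)))))) = m(1,) = 1


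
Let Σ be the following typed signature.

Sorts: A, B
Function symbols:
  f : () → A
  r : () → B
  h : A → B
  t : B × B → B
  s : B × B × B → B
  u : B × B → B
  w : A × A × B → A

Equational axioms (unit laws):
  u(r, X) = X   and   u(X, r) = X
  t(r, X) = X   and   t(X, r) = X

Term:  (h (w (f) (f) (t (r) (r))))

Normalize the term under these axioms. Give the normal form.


1. (h (w (f) (f) (t (r) (r))))  →  (h (w (f) (f) (r)))

normal form = (h (w (f) (f) (r)))


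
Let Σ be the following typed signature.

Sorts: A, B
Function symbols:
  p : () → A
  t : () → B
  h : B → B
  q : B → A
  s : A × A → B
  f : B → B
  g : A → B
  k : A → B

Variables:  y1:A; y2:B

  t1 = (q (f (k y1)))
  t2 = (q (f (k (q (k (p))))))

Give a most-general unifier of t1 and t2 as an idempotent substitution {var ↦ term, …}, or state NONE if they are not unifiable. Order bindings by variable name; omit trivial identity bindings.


{y1 ↦ (q (k (p)))}


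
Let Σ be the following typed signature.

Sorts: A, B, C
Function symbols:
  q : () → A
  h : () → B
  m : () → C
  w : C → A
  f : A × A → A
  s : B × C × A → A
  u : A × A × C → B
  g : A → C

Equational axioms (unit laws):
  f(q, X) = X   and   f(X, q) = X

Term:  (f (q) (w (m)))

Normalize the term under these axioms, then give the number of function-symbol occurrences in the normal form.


1. (f (q) (w (m)))  →  (w (m))
normal form: (w (m))

size = 2


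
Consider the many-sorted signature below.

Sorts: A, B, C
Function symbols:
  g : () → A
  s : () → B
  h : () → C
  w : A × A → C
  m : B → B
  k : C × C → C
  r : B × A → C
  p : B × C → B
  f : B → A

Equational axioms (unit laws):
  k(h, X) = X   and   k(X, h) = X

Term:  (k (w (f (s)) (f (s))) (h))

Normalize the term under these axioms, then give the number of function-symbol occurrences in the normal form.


1. (k (w (f (s)) (f (s))) (h))  →  (w (f (s)) (f (s)))
normal form: (w (f (s)) (f (s)))

size = 5


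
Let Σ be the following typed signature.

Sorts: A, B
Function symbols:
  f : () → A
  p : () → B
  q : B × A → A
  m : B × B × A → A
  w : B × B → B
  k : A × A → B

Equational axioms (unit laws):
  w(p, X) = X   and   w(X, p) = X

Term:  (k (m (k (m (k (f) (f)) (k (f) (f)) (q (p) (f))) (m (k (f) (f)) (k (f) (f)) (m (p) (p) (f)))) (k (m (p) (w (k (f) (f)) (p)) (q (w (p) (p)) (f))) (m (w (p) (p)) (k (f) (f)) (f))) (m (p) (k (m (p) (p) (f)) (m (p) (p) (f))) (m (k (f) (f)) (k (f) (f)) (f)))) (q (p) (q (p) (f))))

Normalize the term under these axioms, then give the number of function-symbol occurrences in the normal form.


1. (k (m (k (m (k (f) (f)) (k (f) (f)) (q (p) (f))) (m (k (f) (f)) (k (f) (f)) (m (p) (p) (f)))) (k (m (p) (w (k (f) (f)) (p)) (q (w (p) (p)) (f))) (m (w (p) (p)) (k (f) (f)) (f))) (m (p) (k (m (p) (p) (f)) (m (p) (p) (f))) (m (k (f) (f)) (k (f) (f)) (f)))) (q (p) (q (p) (f))))  →  (k (m (k (m (k (f) (f)) (k (f) (f)) (q (p) (f))) (m (k (f) (f)) (k (f) (f)) (m (p) (p) (f)))) (k (m (p) (k (f) (f)) (q (w (p) (p)) (f))) (m (w (p) (p)) (k (f) (f)) (f))) (m (p) (k (m (p) (p) (f)) (m (p) (p) (f))) (m (k (f) (f)) (k (f) (f)) (f)))) (q (p) (q (p) (f))))
2. (k (m (k (m (k (f) (f)) (k (f) (f)) (q (p) (f))) (m (k (f) (f)) (k (f) (f)) (m (p) (p) (f)))) (k (m (p) (k (f) (f)) (q (w (p) (p)) (f))) (m (w (p) (p)) (k (f) (f)) (f))) (m (p) (k (m (p) (p) (f)) (m (p) (p) (f))) (m (k (f) (f)) (k (f) (f)) (f)))) (q (p) (q (p) (f))))  →  (k (m (k (m (k (f) (f)) (k (f) (f)) (q (p) (f))) (m (k (f) (f)) (k (f) (f)) (m (p) (p) (f)))) (k (m (p) (k (f) (f)) (q (p) (f))) (m (w (p) (p)) (k (f) (f)) (f))) (m (p) (k (m (p) (p) (f)) (m (p) (p) (f))) (m (k (f) (f)) (k (f) (f)) (f)))) (q (p) (q (p) (f))))
3. (k (m (k (m (k (f) (f)) (k (f) (f)) (q (p) (f))) (m (k (f) (f)) (k (f) (f)) (m (p) (p) (f)))) (k (m (p) (k (f) (f)) (q (p) (f))) (m (w (p) (p)) (k (f) (f)) (f))) (m (p) (k (m (p) (p) (f)) (m (p) (p) (f))) (m (k (f) (f)) (k (f) (f)) (f)))) (q (p) (q (p) (f))))  →  (k (m (k (m (k (f) (f)) (k (f) (f)) (q (p) (f))) (m (k (f) (f)) (k (f) (f)) (m (p) (p) (f)))) (k (m (p) (k (f) (f)) (q (p) (f))) (m (p) (k (f) (f)) (f))) (m (p) (k (m (p) (p) (f)) (m (p) (p) (f))) (m (k (f) (f)) (k (f) (f)) (f)))) (q (p) (q (p) (f))))
normal form: (k (m (k (m (k (f) (f)) (k (f) (f)) (q (p) (f))) (m (k (f) (f)) (k (f) (f)) (m (p) (p) (f)))) (k (m (p) (k (f) (f)) (q (p) (f))) (m (p) (k (f) (f)) (f))) (m (p) (k (m (p) (p) (f)) (m (p) (p) (f))) (m (k (f) (f)) (k (f) (f)) (f)))) (q (p) (q (p) (f))))

size = 63


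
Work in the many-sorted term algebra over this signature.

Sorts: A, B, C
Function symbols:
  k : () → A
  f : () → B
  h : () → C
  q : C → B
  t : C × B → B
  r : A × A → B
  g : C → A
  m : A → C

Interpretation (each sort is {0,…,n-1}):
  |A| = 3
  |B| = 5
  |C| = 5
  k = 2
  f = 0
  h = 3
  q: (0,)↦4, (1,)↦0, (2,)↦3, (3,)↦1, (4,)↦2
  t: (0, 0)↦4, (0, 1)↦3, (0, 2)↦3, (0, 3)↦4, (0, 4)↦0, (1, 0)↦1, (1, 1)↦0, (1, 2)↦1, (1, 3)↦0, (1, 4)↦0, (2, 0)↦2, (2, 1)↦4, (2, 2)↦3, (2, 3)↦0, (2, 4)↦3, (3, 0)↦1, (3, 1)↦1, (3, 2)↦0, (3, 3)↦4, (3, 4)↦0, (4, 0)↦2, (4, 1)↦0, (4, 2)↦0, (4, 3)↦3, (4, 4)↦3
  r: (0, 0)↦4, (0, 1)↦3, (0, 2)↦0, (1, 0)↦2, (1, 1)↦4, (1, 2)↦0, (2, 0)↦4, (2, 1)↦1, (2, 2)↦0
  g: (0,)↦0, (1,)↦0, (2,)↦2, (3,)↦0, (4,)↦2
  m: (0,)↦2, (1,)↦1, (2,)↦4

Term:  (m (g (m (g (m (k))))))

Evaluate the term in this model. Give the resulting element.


  k = 2
  (m (k)) = m(2,) = 4
  (g (m (k))) = g(4,) = 2
  (m (g (m (k)))) = m(2,) = 4
  (g (m (g (m (k))))) = g(4,) = 2
  (m (g (m (g (m (k)))))) = m(2,) = 4

value = 4
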